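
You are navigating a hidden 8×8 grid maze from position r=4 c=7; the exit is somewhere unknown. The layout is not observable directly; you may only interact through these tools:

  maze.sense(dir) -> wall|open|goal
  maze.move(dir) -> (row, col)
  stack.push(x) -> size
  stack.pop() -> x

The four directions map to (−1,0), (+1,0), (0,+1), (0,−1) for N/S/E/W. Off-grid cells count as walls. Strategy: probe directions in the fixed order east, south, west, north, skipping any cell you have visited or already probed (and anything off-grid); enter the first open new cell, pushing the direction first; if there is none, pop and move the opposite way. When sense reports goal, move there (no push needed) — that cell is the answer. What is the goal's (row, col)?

Action: maze.sense[south]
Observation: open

Action: stack.push[south]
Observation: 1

Action: maze.move[south]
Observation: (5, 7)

Action: maze.sense[south]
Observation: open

Action: stack.push[south]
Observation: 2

Action: maze.move[south]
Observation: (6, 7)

Action: maze.sense[south]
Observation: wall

Action: maze.sense[west]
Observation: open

Action: stack.push[west]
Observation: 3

Action: maze.move[west]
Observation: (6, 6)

Action: maze.sense[south]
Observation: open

Action: stack.push[south]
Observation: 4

Action: maze.move[south]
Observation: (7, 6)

Action: maze.sense[west]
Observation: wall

Action: stack.pop[]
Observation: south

Action: maze.move[north]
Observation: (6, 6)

Action: maze.sense[west]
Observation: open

Action: stack.push[west]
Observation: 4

Action: maze.move[west]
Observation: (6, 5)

Action: maze.sense[west]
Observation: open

Action: stack.push[west]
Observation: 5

Action: maze.move[west]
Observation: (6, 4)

Action: maze.sense[south]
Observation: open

Action: stack.push[south]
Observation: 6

Action: maze.move[south]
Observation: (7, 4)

Action: maze.sense[west]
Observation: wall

Action: stack.pop[]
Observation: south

Action: maze.move[north]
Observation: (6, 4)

Action: maze.sense[west]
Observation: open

Action: stack.push[west]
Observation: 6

Action: maze.move[west]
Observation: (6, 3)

Action: maze.sense[west]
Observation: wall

Action: maze.sense[north]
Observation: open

Action: stack.push[north]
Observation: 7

Action: maze.move[north]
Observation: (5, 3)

Action: maze.sense[east]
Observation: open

Action: stack.push[east]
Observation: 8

Action: maze.move[east]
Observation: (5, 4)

Action: maze.sense[east]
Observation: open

Action: stack.push[east]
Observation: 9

Action: maze.move[east]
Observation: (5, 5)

Action: maze.sense[east]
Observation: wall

Action: maze.sense[north]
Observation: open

Action: stack.push[north]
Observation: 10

Action: maze.move[north]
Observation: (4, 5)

Action: maze.sense[east]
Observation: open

Action: stack.push[east]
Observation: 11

Action: maze.move[east]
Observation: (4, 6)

Action: maze.sense[north]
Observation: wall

Action: stack.pop[]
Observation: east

Action: maze.move[west]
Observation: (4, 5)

Action: maze.sense[west]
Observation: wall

Action: maze.sense[north]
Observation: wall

Action: stack.pop[]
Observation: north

Action: maze.move[south]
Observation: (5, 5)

Action: stack.pop[]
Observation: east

Action: maze.move[west]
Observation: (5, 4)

Action: stack.pop[]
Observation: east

Action: maze.move[west]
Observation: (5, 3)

Action: maze.sense[west]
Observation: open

Action: stack.push[west]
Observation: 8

Action: maze.move[west]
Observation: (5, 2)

Action: maze.sense[west]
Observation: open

Action: stack.push[west]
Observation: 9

Action: maze.move[west]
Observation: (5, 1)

Action: maze.sense[south]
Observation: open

Action: stack.push[south]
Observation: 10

Action: maze.move[south]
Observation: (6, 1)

Action: maze.sense[south]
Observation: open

Action: stack.push[south]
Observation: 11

Action: maze.move[south]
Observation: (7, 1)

Action: maze.sense[east]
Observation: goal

Action: maze.move[east]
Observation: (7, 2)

Answer: (7, 2)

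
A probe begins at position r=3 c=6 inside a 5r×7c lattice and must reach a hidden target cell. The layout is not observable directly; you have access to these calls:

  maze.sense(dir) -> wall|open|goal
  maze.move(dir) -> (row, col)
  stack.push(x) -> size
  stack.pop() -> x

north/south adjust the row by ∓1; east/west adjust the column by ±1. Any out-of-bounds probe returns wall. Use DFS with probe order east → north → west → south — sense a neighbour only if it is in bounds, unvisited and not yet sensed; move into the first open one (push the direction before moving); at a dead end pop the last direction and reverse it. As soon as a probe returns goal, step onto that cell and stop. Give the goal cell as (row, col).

I try maze.sense(dir→north), : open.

Using stack.push(x→north), yielding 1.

Invoking maze.move(dir→north), giving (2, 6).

I call maze.sense(dir→north), → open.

Then stack.push(x→north), — result: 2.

I try maze.move(dir→north), and observe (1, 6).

Then maze.sense(dir→north), and see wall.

I use maze.sense(dir→west), which returns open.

Now I run stack.push(x→west), and get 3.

I call maze.move(dir→west), and observe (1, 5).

I call maze.sense(dir→north), and get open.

I run stack.push(x→north), giving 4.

Then maze.move(dir→north), yielding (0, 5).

Next I call maze.sense(dir→west), → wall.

I invoke stack.pop(), and observe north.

I call maze.move(dir→south), : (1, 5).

I try maze.sense(dir→west), and get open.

Using stack.push(x→west), — result: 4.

Using maze.move(dir→west), → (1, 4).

I try maze.sense(dir→west), giving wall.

Invoking maze.sense(dir→south), and get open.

Then stack.push(x→south), → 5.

Next I call maze.move(dir→south), — result: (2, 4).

I try maze.sense(dir→east), and see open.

I try stack.push(x→east), : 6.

I use maze.move(dir→east), and get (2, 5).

Using maze.sense(dir→south), and see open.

I use stack.push(x→south), giving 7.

Now I run maze.move(dir→south), and see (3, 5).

I call maze.sense(dir→west), which returns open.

Invoking stack.push(x→west), — result: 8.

Invoking maze.move(dir→west), and get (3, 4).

Now I run maze.sense(dir→west), — result: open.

Invoking stack.push(x→west), : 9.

Next I call maze.move(dir→west), and get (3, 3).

I run maze.sense(dir→north), → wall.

Using maze.sense(dir→west), — result: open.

Now I run stack.push(x→west), → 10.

I use maze.move(dir→west), : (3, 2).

Using maze.sense(dir→north), which returns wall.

I run maze.sense(dir→west), : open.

Now I run stack.push(x→west), → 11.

I use maze.move(dir→west), and observe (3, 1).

I run maze.sense(dir→north), → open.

Using stack.push(x→north), → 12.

I run maze.move(dir→north), giving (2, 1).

Using maze.sense(dir→north), : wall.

I try maze.sense(dir→west), and observe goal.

I run maze.move(dir→west), which returns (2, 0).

Answer: (2, 0)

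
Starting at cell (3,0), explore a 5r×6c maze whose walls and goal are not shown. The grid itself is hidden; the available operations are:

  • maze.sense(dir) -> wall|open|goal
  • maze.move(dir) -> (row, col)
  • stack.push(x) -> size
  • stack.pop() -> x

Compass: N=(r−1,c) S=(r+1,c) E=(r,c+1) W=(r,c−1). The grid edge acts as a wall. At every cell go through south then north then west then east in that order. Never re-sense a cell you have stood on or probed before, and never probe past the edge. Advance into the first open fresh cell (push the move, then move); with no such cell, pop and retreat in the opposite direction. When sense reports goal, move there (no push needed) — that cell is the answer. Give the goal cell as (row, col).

// 1. sense(south) -> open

// 2. push(south) -> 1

// 3. move(south) -> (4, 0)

// 4. sense(east) -> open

// 5. push(east) -> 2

// 6. move(east) -> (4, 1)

// 7. sense(north) -> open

// 8. push(north) -> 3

// 9. move(north) -> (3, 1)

// 10. sense(north) -> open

// 11. push(north) -> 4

// 12. move(north) -> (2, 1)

// 13. sense(north) -> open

// 14. push(north) -> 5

// 15. move(north) -> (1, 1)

// 16. sense(north) -> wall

// 17. sense(west) -> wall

// 18. sense(east) -> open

// 19. push(east) -> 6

// 20. move(east) -> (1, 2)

// 21. sense(south) -> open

// 22. push(south) -> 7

// 23. move(south) -> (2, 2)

// 24. sense(south) -> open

// 25. push(south) -> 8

// 26. move(south) -> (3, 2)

// 27. sense(south) -> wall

// 28. sense(east) -> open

// 29. push(east) -> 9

// 30. move(east) -> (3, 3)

// 31. sense(south) -> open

// 32. push(south) -> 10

// 33. move(south) -> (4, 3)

// 34. sense(east) -> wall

// 35. pop() -> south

// 36. move(north) -> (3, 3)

// 37. sense(north) -> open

// 38. push(north) -> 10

// 39. move(north) -> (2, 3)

// 40. sense(north) -> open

// 41. push(north) -> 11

// 42. move(north) -> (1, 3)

// 43. sense(north) -> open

// 44. push(north) -> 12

// 45. move(north) -> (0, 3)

// 46. sense(west) -> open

// 47. push(west) -> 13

// 48. move(west) -> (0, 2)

// 49. pop() -> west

// 50. move(east) -> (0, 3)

// 51. sense(east) -> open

// 52. push(east) -> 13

// 53. move(east) -> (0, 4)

// 54. sense(south) -> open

// 55. push(south) -> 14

// 56. move(south) -> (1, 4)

// 57. sense(south) -> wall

// 58. sense(east) -> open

// 59. push(east) -> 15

// 60. move(east) -> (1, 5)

// 61. sense(south) -> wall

// 62. sense(north) -> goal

// 63. move(north) -> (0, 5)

Answer: (0, 5)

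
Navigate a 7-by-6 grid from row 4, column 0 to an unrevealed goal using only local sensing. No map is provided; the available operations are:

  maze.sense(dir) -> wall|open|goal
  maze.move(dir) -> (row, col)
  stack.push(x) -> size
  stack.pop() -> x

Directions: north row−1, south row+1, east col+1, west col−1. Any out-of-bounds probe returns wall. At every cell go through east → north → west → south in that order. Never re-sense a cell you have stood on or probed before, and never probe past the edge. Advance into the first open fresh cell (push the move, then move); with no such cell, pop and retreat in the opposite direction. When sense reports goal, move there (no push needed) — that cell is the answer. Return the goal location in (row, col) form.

→ maze.sense(dir='east')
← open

→ stack.push(x='east')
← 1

→ maze.move(dir='east')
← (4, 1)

→ maze.sense(dir='east')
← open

→ stack.push(x='east')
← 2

→ maze.move(dir='east')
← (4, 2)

→ maze.sense(dir='east')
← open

→ stack.push(x='east')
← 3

→ maze.move(dir='east')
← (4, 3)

→ maze.sense(dir='east')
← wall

→ maze.sense(dir='north')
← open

→ stack.push(x='north')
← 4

→ maze.move(dir='north')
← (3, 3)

→ maze.sense(dir='east')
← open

→ stack.push(x='east')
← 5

→ maze.move(dir='east')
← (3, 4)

→ maze.sense(dir='east')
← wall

→ maze.sense(dir='north')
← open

→ stack.push(x='north')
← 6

→ maze.move(dir='north')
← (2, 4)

→ maze.sense(dir='east')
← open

→ stack.push(x='east')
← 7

→ maze.move(dir='east')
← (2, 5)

→ maze.sense(dir='north')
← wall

→ stack.pop()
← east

→ maze.move(dir='west')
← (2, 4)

→ maze.sense(dir='north')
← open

→ stack.push(x='north')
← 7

→ maze.move(dir='north')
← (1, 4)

→ maze.sense(dir='north')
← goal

→ maze.move(dir='north')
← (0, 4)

Answer: (0, 4)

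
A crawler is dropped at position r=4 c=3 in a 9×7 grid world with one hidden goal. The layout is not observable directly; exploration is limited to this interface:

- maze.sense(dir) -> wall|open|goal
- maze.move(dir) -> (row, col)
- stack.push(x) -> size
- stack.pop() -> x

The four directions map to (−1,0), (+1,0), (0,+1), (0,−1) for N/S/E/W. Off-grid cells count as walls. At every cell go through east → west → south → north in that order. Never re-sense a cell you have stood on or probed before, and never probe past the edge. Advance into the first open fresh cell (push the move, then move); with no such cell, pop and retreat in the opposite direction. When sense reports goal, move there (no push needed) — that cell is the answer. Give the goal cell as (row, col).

·→ sense(dir: east)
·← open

·→ push(x: east)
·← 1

·→ move(dir: east)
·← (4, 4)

·→ sense(dir: east)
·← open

·→ push(x: east)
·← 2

·→ move(dir: east)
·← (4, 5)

·→ sense(dir: east)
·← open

·→ push(x: east)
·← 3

·→ move(dir: east)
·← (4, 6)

·→ sense(dir: south)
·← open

·→ push(x: south)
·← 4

·→ move(dir: south)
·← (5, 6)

·→ sense(dir: west)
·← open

·→ push(x: west)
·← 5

·→ move(dir: west)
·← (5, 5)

·→ sense(dir: west)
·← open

·→ push(x: west)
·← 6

·→ move(dir: west)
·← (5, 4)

·→ sense(dir: west)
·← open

·→ push(x: west)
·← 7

·→ move(dir: west)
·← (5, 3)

·→ sense(dir: west)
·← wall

·→ sense(dir: south)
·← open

·→ push(x: south)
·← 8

·→ move(dir: south)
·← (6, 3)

·→ sense(dir: east)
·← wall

·→ sense(dir: west)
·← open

·→ push(x: west)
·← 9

·→ move(dir: west)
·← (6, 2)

·→ sense(dir: west)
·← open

·→ push(x: west)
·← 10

·→ move(dir: west)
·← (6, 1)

·→ sense(dir: west)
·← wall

·→ sense(dir: south)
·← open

·→ push(x: south)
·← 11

·→ move(dir: south)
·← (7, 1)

·→ sense(dir: east)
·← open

·→ push(x: east)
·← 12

·→ move(dir: east)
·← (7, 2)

·→ sense(dir: east)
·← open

·→ push(x: east)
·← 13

·→ move(dir: east)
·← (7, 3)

·→ sense(dir: east)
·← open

·→ push(x: east)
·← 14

·→ move(dir: east)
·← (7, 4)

·→ sense(dir: east)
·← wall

·→ sense(dir: south)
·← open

·→ push(x: south)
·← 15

·→ move(dir: south)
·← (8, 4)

·→ sense(dir: east)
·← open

·→ push(x: east)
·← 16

·→ move(dir: east)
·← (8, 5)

·→ sense(dir: east)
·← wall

·→ pop()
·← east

·→ move(dir: west)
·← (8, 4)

·→ sense(dir: west)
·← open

·→ push(x: west)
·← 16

·→ move(dir: west)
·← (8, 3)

·→ sense(dir: west)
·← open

·→ push(x: west)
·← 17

·→ move(dir: west)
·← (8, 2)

·→ sense(dir: west)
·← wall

·→ pop()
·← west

·→ move(dir: east)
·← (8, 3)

·→ pop()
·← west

·→ move(dir: east)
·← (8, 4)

·→ pop()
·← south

·→ move(dir: north)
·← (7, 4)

·→ pop()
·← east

·→ move(dir: west)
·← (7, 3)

·→ pop()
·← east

·→ move(dir: west)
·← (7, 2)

·→ pop()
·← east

·→ move(dir: west)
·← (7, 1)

·→ sense(dir: west)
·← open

·→ push(x: west)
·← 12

·→ move(dir: west)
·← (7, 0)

·→ sense(dir: south)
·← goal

·→ move(dir: south)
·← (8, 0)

Answer: (8, 0)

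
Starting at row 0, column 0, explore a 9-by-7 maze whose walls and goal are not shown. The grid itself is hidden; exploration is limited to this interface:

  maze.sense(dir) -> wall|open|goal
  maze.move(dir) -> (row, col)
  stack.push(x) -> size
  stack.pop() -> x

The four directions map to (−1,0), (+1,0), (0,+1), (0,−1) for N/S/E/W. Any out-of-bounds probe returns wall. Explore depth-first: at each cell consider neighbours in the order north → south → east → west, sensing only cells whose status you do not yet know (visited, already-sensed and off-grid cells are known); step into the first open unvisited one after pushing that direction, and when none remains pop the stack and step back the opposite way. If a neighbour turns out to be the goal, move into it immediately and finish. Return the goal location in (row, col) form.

Now I run sense(dir: south), which returns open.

Next I call push(x: south), → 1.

I run move(dir: south), and see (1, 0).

I invoke sense(dir: south), → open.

I use push(x: south), yielding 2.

I call move(dir: south), — result: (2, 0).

I use sense(dir: south), → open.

I try push(x: south), → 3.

I run move(dir: south), giving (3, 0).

Next I call sense(dir: south), → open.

I use push(x: south), which returns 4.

Next I call move(dir: south), and get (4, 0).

I call sense(dir: south), and observe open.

Using push(x: south), yielding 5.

Using move(dir: south), yielding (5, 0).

I use sense(dir: south), yielding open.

Next I call push(x: south), : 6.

Now I run move(dir: south), and observe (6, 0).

I call sense(dir: south), and see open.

I invoke push(x: south), : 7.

I try move(dir: south), which returns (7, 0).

I invoke sense(dir: south), — result: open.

I call push(x: south), and observe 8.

I use move(dir: south), and get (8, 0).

I call sense(dir: east), → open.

Calling push(x: east), and observe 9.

Calling move(dir: east), which returns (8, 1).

Calling sense(dir: north), and see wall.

I call sense(dir: east), and see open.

I call push(x: east), giving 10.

Calling move(dir: east), yielding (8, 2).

I call sense(dir: north), which returns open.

Using push(x: north), : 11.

Then move(dir: north), and observe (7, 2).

I invoke sense(dir: north), → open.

Invoking push(x: north), which returns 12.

I invoke move(dir: north), yielding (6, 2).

I call sense(dir: north), which returns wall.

I invoke sense(dir: east), and get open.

Now I run push(x: east), : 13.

Now I run move(dir: east), : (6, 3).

Next I call sense(dir: north), yielding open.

Then push(x: north), yielding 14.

I invoke move(dir: north), giving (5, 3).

Using sense(dir: north), and see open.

Invoking push(x: north), → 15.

I try move(dir: north), which returns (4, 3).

I call sense(dir: north), and observe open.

Calling push(x: north), and get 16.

Then move(dir: north), yielding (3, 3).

Next I call sense(dir: north), and observe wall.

Now I run sense(dir: east), and see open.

I invoke push(x: east), and observe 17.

I use move(dir: east), yielding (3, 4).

I use sense(dir: north), and observe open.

I run push(x: north), — result: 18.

Calling move(dir: north), which returns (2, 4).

Next I call sense(dir: north), → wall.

I call sense(dir: east), : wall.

I run pop(), which returns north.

Next I call move(dir: south), and get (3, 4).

I run sense(dir: south), and see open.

Then push(x: south), which returns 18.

I try move(dir: south), giving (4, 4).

I use sense(dir: south), which returns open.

Now I run push(x: south), → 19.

I invoke move(dir: south), giving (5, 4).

I try sense(dir: south), yielding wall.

I invoke sense(dir: east), and see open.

I invoke push(x: east), which returns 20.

I try move(dir: east), which returns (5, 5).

I use sense(dir: north), and observe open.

Calling push(x: north), — result: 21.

I call move(dir: north), which returns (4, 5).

Next I call sense(dir: north), yielding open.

I call push(x: north), yielding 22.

Then move(dir: north), giving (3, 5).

I try sense(dir: east), : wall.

Invoking pop(), and get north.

Now I run move(dir: south), which returns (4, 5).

Invoking sense(dir: east), — result: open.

Calling push(x: east), yielding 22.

Invoking move(dir: east), which returns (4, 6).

Then sense(dir: south), and observe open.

Using push(x: south), giving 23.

Now I run move(dir: south), and see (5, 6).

Calling sense(dir: south), and get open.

I use push(x: south), and observe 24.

I try move(dir: south), yielding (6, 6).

Next I call sense(dir: south), : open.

Using push(x: south), which returns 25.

I try move(dir: south), giving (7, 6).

Then sense(dir: south), → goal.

I run move(dir: south), — result: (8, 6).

Answer: (8, 6)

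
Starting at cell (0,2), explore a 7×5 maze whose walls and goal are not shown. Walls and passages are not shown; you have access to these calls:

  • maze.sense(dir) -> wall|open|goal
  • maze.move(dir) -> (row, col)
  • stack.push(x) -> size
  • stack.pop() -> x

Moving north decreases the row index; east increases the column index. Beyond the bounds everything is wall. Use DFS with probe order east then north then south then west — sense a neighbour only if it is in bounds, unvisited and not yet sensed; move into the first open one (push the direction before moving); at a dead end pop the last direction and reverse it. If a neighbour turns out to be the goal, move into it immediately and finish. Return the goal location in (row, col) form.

Do: maze.sense[dir='east']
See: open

Do: stack.push[x='east']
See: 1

Do: maze.move[dir='east']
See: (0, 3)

Do: maze.sense[dir='east']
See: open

Do: stack.push[x='east']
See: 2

Do: maze.move[dir='east']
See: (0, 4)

Do: maze.sense[dir='south']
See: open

Do: stack.push[x='south']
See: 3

Do: maze.move[dir='south']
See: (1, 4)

Do: maze.sense[dir='south']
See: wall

Do: maze.sense[dir='west']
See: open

Do: stack.push[x='west']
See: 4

Do: maze.move[dir='west']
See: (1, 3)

Do: maze.sense[dir='south']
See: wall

Do: maze.sense[dir='west']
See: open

Do: stack.push[x='west']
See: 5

Do: maze.move[dir='west']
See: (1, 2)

Do: maze.sense[dir='south']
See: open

Do: stack.push[x='south']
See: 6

Do: maze.move[dir='south']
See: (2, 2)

Do: maze.sense[dir='south']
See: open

Do: stack.push[x='south']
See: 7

Do: maze.move[dir='south']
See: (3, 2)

Do: maze.sense[dir='east']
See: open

Do: stack.push[x='east']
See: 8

Do: maze.move[dir='east']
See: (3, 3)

Do: maze.sense[dir='east']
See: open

Do: stack.push[x='east']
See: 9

Do: maze.move[dir='east']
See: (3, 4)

Do: maze.sense[dir='south']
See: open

Do: stack.push[x='south']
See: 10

Do: maze.move[dir='south']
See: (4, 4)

Do: maze.sense[dir='south']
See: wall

Do: maze.sense[dir='west']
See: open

Do: stack.push[x='west']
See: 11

Do: maze.move[dir='west']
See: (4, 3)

Do: maze.sense[dir='south']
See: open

Do: stack.push[x='south']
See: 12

Do: maze.move[dir='south']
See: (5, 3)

Do: maze.sense[dir='south']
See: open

Do: stack.push[x='south']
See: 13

Do: maze.move[dir='south']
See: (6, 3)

Do: maze.sense[dir='east']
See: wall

Do: maze.sense[dir='west']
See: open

Do: stack.push[x='west']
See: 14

Do: maze.move[dir='west']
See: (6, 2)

Do: maze.sense[dir='north']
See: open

Do: stack.push[x='north']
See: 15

Do: maze.move[dir='north']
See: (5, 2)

Do: maze.sense[dir='north']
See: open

Do: stack.push[x='north']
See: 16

Do: maze.move[dir='north']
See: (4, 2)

Do: maze.sense[dir='west']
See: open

Do: stack.push[x='west']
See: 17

Do: maze.move[dir='west']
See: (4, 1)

Do: maze.sense[dir='north']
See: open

Do: stack.push[x='north']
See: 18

Do: maze.move[dir='north']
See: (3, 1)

Do: maze.sense[dir='north']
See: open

Do: stack.push[x='north']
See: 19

Do: maze.move[dir='north']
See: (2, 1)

Do: maze.sense[dir='north']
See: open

Do: stack.push[x='north']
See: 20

Do: maze.move[dir='north']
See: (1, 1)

Do: maze.sense[dir='north']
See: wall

Do: maze.sense[dir='west']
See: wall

Do: stack.pop[]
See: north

Do: maze.move[dir='south']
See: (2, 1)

Do: maze.sense[dir='west']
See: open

Do: stack.push[x='west']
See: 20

Do: maze.move[dir='west']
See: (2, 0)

Do: maze.sense[dir='south']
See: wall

Do: stack.pop[]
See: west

Do: maze.move[dir='east']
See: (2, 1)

Do: stack.pop[]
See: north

Do: maze.move[dir='south']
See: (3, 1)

Do: stack.pop[]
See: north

Do: maze.move[dir='south']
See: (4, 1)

Do: maze.sense[dir='south']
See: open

Do: stack.push[x='south']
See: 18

Do: maze.move[dir='south']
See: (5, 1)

Do: maze.sense[dir='south']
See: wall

Do: maze.sense[dir='west']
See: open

Do: stack.push[x='west']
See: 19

Do: maze.move[dir='west']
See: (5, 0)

Do: maze.sense[dir='north']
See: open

Do: stack.push[x='north']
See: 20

Do: maze.move[dir='north']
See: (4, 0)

Do: stack.pop[]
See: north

Do: maze.move[dir='south']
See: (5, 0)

Do: maze.sense[dir='south']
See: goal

Do: maze.move[dir='south']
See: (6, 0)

Answer: (6, 0)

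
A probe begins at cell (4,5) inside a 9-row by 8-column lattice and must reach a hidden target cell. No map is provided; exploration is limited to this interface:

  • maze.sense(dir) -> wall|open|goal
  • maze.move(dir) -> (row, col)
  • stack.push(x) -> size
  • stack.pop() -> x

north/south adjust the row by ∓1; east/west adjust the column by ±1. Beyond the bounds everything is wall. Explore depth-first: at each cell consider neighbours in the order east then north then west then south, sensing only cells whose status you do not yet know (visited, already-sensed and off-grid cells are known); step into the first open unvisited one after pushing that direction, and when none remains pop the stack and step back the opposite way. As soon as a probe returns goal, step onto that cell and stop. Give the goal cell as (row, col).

I call maze.sense(dir='east'), giving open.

I use stack.push(x='east'), and see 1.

Next I call maze.move(dir='east'), and observe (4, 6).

I call maze.sense(dir='east'), : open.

Using stack.push(x='east'), → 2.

I invoke maze.move(dir='east'), and observe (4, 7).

Using maze.sense(dir='north'), and see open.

Calling stack.push(x='north'), — result: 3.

I call maze.move(dir='north'), and see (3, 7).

Invoking maze.sense(dir='north'), which returns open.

Invoking stack.push(x='north'), giving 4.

I use maze.move(dir='north'), giving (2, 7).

Invoking maze.sense(dir='north'), and observe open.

Now I run stack.push(x='north'), and get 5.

I use maze.move(dir='north'), and see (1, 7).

I run maze.sense(dir='north'), giving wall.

Next I call maze.sense(dir='west'), which returns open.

I invoke stack.push(x='west'), which returns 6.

Using maze.move(dir='west'), : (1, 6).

I invoke maze.sense(dir='north'), — result: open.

Calling stack.push(x='north'), : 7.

I run maze.move(dir='north'), — result: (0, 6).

I call maze.sense(dir='west'), → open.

I use stack.push(x='west'), — result: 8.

Invoking maze.move(dir='west'), and see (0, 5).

Now I run maze.sense(dir='west'), which returns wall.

I try maze.sense(dir='south'), → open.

Now I run stack.push(x='south'), : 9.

Now I run maze.move(dir='south'), → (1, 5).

Invoking maze.sense(dir='west'), — result: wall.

Now I run maze.sense(dir='south'), and observe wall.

I invoke stack.pop(), and see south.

Then maze.move(dir='north'), — result: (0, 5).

Invoking stack.pop(), : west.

Invoking maze.move(dir='east'), → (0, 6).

Calling stack.pop(), and observe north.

Next I call maze.move(dir='south'), and see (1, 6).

Using maze.sense(dir='south'), : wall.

I try stack.pop(), and observe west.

Invoking maze.move(dir='east'), yielding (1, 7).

Now I run stack.pop(), giving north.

I use maze.move(dir='south'), : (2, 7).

I try stack.pop, giving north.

I try maze.move(dir='south'), → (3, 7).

I invoke maze.sense(dir='west'), and see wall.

I invoke stack.pop(), and see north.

I run maze.move(dir='south'), — result: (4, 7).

Invoking maze.sense(dir='south'), : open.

Next I call stack.push(x='south'), and see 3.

I call maze.move(dir='south'), : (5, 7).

I run maze.sense(dir='west'), and see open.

Calling stack.push(x='west'), and observe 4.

Using maze.move(dir='west'), yielding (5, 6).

I try maze.sense(dir='west'), : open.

Now I run stack.push(x='west'), giving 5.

Now I run maze.move(dir='west'), and observe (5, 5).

I try maze.sense(dir='west'), which returns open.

I call stack.push(x='west'), — result: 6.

Calling maze.move(dir='west'), and observe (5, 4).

Invoking maze.sense(dir='north'), which returns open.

I try stack.push(x='north'), which returns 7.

I call maze.move(dir='north'), and see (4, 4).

I invoke maze.sense(dir='north'), which returns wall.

Then maze.sense(dir='west'), yielding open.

Now I run stack.push(x='west'), and observe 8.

I try maze.move(dir='west'), giving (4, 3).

Calling maze.sense(dir='north'), — result: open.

Now I run stack.push(x='north'), and see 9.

Using maze.move(dir='north'), → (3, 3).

I invoke maze.sense(dir='north'), yielding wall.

Using maze.sense(dir='west'), and observe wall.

Invoking stack.pop(), — result: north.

I use maze.move(dir='south'), : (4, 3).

Next I call maze.sense(dir='west'), yielding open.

Calling stack.push(x='west'), and observe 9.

Next I call maze.move(dir='west'), — result: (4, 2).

Invoking maze.sense(dir='west'), and see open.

Using stack.push(x='west'), and get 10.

Using maze.move(dir='west'), yielding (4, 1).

Next I call maze.sense(dir='north'), giving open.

I run stack.push(x='north'), which returns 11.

Invoking maze.move(dir='north'), : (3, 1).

Then maze.sense(dir='north'), which returns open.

Then stack.push(x='north'), and observe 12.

Calling maze.move(dir='north'), and see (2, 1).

Invoking maze.sense(dir='east'), → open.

I try stack.push(x='east'), and see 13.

Next I call maze.move(dir='east'), : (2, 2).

Using maze.sense(dir='north'), which returns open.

Now I run stack.push(x='north'), and get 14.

I try maze.move(dir='north'), which returns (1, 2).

Then maze.sense(dir='east'), : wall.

Using maze.sense(dir='north'), giving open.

Calling stack.push(x='north'), which returns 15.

Using maze.move(dir='north'), and get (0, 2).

I run maze.sense(dir='east'), and see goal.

I invoke maze.move(dir='east'), → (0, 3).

Answer: (0, 3)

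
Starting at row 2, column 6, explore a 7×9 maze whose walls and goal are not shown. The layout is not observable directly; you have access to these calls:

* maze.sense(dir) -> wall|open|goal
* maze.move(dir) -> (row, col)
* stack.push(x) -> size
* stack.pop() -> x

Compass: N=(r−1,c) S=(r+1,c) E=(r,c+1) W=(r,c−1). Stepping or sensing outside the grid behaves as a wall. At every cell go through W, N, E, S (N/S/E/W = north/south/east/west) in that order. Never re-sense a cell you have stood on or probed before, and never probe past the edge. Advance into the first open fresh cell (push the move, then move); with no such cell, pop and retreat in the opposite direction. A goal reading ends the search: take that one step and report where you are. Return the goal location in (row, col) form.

Do: maze.sense[dir='west']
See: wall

Do: maze.sense[dir='north']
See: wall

Do: maze.sense[dir='east']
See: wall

Do: maze.sense[dir='south']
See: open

Do: stack.push[x='south']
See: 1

Do: maze.move[dir='south']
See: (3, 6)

Do: maze.sense[dir='west']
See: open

Do: stack.push[x='west']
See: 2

Do: maze.move[dir='west']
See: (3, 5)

Do: maze.sense[dir='west']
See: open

Do: stack.push[x='west']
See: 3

Do: maze.move[dir='west']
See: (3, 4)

Do: maze.sense[dir='west']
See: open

Do: stack.push[x='west']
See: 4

Do: maze.move[dir='west']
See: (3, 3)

Do: maze.sense[dir='west']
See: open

Do: stack.push[x='west']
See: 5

Do: maze.move[dir='west']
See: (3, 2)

Do: maze.sense[dir='west']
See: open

Do: stack.push[x='west']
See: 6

Do: maze.move[dir='west']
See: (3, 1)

Do: maze.sense[dir='west']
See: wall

Do: maze.sense[dir='north']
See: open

Do: stack.push[x='north']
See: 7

Do: maze.move[dir='north']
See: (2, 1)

Do: maze.sense[dir='west']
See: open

Do: stack.push[x='west']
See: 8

Do: maze.move[dir='west']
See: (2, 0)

Do: maze.sense[dir='north']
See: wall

Do: stack.pop[]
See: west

Do: maze.move[dir='east']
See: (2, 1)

Do: maze.sense[dir='north']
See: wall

Do: maze.sense[dir='east']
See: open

Do: stack.push[x='east']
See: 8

Do: maze.move[dir='east']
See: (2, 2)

Do: maze.sense[dir='north']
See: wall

Do: maze.sense[dir='east']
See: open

Do: stack.push[x='east']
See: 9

Do: maze.move[dir='east']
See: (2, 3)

Do: maze.sense[dir='north']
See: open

Do: stack.push[x='north']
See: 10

Do: maze.move[dir='north']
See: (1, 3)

Do: maze.sense[dir='north']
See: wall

Do: maze.sense[dir='east']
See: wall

Do: stack.pop[]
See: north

Do: maze.move[dir='south']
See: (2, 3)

Do: maze.sense[dir='east']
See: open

Do: stack.push[x='east']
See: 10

Do: maze.move[dir='east']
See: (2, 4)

Do: stack.pop[]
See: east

Do: maze.move[dir='west']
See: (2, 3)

Do: stack.pop[]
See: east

Do: maze.move[dir='west']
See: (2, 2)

Do: stack.pop[]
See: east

Do: maze.move[dir='west']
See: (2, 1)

Do: stack.pop[]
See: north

Do: maze.move[dir='south']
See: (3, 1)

Do: maze.sense[dir='south']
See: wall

Do: stack.pop[]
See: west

Do: maze.move[dir='east']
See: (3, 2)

Do: maze.sense[dir='south']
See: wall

Do: stack.pop[]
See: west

Do: maze.move[dir='east']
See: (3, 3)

Do: maze.sense[dir='south']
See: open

Do: stack.push[x='south']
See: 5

Do: maze.move[dir='south']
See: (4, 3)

Do: maze.sense[dir='east']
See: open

Do: stack.push[x='east']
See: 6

Do: maze.move[dir='east']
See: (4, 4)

Do: maze.sense[dir='east']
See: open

Do: stack.push[x='east']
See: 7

Do: maze.move[dir='east']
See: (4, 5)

Do: maze.sense[dir='east']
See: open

Do: stack.push[x='east']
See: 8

Do: maze.move[dir='east']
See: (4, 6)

Do: maze.sense[dir='east']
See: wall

Do: maze.sense[dir='south']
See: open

Do: stack.push[x='south']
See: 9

Do: maze.move[dir='south']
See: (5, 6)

Do: maze.sense[dir='west']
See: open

Do: stack.push[x='west']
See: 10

Do: maze.move[dir='west']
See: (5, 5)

Do: maze.sense[dir='west']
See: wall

Do: maze.sense[dir='south']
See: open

Do: stack.push[x='south']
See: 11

Do: maze.move[dir='south']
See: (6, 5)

Do: maze.sense[dir='west']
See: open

Do: stack.push[x='west']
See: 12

Do: maze.move[dir='west']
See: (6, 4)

Do: maze.sense[dir='west']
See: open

Do: stack.push[x='west']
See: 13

Do: maze.move[dir='west']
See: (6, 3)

Do: maze.sense[dir='west']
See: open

Do: stack.push[x='west']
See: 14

Do: maze.move[dir='west']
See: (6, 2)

Do: maze.sense[dir='west']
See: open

Do: stack.push[x='west']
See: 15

Do: maze.move[dir='west']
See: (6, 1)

Do: maze.sense[dir='west']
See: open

Do: stack.push[x='west']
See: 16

Do: maze.move[dir='west']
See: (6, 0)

Do: maze.sense[dir='north']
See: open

Do: stack.push[x='north']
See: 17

Do: maze.move[dir='north']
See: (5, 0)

Do: maze.sense[dir='north']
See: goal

Do: maze.move[dir='north']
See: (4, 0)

Answer: (4, 0)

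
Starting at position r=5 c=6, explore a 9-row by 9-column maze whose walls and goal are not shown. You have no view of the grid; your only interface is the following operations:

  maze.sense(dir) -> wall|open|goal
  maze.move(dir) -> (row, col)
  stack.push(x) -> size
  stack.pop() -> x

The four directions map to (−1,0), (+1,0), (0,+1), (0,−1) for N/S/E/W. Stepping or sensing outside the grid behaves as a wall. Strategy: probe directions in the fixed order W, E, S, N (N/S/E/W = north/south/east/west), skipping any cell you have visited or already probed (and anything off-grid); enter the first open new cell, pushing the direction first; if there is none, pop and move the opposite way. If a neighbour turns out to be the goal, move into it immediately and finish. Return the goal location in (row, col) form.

>> sense(dir='west')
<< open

>> push(x='west')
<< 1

>> move(dir='west')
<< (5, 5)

>> sense(dir='west')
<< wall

>> sense(dir='south')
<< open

>> push(x='south')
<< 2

>> move(dir='south')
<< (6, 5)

>> sense(dir='west')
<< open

>> push(x='west')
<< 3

>> move(dir='west')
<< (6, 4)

>> sense(dir='west')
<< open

>> push(x='west')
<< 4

>> move(dir='west')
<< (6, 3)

>> sense(dir='west')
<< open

>> push(x='west')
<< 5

>> move(dir='west')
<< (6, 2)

>> sense(dir='west')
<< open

>> push(x='west')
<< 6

>> move(dir='west')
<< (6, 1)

>> sense(dir='west')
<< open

>> push(x='west')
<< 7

>> move(dir='west')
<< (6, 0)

>> sense(dir='south')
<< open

>> push(x='south')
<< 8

>> move(dir='south')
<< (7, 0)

>> sense(dir='east')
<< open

>> push(x='east')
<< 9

>> move(dir='east')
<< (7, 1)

>> sense(dir='east')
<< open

>> push(x='east')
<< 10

>> move(dir='east')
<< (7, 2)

>> sense(dir='east')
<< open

>> push(x='east')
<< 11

>> move(dir='east')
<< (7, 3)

>> sense(dir='east')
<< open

>> push(x='east')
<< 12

>> move(dir='east')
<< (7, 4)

>> sense(dir='east')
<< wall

>> sense(dir='south')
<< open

>> push(x='south')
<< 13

>> move(dir='south')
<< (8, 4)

>> sense(dir='west')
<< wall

>> sense(dir='east')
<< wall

>> pop()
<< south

>> move(dir='north')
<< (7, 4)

>> pop()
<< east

>> move(dir='west')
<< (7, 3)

>> pop()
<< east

>> move(dir='west')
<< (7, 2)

>> sense(dir='south')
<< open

>> push(x='south')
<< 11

>> move(dir='south')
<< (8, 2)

>> sense(dir='west')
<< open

>> push(x='west')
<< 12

>> move(dir='west')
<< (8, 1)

>> sense(dir='west')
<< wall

>> pop()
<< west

>> move(dir='east')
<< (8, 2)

>> pop()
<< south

>> move(dir='north')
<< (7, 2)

>> pop()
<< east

>> move(dir='west')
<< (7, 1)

>> pop()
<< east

>> move(dir='west')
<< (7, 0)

>> pop()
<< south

>> move(dir='north')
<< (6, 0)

>> sense(dir='north')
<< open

>> push(x='north')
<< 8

>> move(dir='north')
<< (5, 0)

>> sense(dir='east')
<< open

>> push(x='east')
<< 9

>> move(dir='east')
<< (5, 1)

>> sense(dir='east')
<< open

>> push(x='east')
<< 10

>> move(dir='east')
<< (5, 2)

>> sense(dir='east')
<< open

>> push(x='east')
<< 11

>> move(dir='east')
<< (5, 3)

>> sense(dir='north')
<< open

>> push(x='north')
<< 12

>> move(dir='north')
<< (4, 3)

>> sense(dir='west')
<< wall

>> sense(dir='east')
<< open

>> push(x='east')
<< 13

>> move(dir='east')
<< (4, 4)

>> sense(dir='east')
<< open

>> push(x='east')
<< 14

>> move(dir='east')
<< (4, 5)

>> sense(dir='east')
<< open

>> push(x='east')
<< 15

>> move(dir='east')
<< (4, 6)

>> sense(dir='east')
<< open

>> push(x='east')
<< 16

>> move(dir='east')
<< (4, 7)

>> sense(dir='east')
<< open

>> push(x='east')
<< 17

>> move(dir='east')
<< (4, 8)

>> sense(dir='south')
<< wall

>> sense(dir='north')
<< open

>> push(x='north')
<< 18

>> move(dir='north')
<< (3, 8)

>> sense(dir='west')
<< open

>> push(x='west')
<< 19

>> move(dir='west')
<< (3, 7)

>> sense(dir='west')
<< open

>> push(x='west')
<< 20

>> move(dir='west')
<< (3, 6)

>> sense(dir='west')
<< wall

>> sense(dir='north')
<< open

>> push(x='north')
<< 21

>> move(dir='north')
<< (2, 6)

>> sense(dir='west')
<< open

>> push(x='west')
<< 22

>> move(dir='west')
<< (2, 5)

>> sense(dir='west')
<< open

>> push(x='west')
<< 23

>> move(dir='west')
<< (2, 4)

>> sense(dir='west')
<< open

>> push(x='west')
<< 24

>> move(dir='west')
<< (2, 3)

>> sense(dir='west')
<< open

>> push(x='west')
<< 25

>> move(dir='west')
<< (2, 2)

>> sense(dir='west')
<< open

>> push(x='west')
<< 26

>> move(dir='west')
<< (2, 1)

>> sense(dir='west')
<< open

>> push(x='west')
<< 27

>> move(dir='west')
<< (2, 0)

>> sense(dir='south')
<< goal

>> move(dir='south')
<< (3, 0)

Answer: (3, 0)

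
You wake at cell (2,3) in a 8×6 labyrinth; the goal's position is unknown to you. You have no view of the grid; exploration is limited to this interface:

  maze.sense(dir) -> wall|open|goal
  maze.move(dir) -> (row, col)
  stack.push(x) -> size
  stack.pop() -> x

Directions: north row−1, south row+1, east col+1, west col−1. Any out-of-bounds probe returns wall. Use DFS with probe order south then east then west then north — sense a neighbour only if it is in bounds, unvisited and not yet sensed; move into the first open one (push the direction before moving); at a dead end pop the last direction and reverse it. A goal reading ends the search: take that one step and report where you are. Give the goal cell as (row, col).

→ maze.sense(south)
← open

→ stack.push(south)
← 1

→ maze.move(south)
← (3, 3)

→ maze.sense(south)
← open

→ stack.push(south)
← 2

→ maze.move(south)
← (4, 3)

→ maze.sense(south)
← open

→ stack.push(south)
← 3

→ maze.move(south)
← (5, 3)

→ maze.sense(south)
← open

→ stack.push(south)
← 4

→ maze.move(south)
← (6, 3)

→ maze.sense(south)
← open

→ stack.push(south)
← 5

→ maze.move(south)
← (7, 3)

→ maze.sense(east)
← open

→ stack.push(east)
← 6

→ maze.move(east)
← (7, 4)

→ maze.sense(east)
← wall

→ maze.sense(north)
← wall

→ stack.pop()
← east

→ maze.move(west)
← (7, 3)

→ maze.sense(west)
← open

→ stack.push(west)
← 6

→ maze.move(west)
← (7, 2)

→ maze.sense(west)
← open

→ stack.push(west)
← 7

→ maze.move(west)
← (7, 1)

→ maze.sense(west)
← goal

→ maze.move(west)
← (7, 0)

Answer: (7, 0)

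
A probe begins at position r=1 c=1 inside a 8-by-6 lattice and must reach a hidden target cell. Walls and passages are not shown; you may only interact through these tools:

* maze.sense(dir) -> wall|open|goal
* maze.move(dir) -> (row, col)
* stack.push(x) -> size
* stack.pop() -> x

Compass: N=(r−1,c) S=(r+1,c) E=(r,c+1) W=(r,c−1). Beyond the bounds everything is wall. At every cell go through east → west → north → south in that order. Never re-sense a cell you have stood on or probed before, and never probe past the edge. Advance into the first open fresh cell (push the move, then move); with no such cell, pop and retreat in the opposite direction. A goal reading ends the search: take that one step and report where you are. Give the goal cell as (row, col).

# 1. sense(dir→east) => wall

# 2. sense(dir→west) => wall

# 3. sense(dir→north) => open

# 4. push(x→north) => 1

# 5. move(dir→north) => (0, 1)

# 6. sense(dir→east) => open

# 7. push(x→east) => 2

# 8. move(dir→east) => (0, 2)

# 9. sense(dir→east) => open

# 10. push(x→east) => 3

# 11. move(dir→east) => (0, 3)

# 12. sense(dir→east) => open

# 13. push(x→east) => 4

# 14. move(dir→east) => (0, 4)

# 15. sense(dir→east) => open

# 16. push(x→east) => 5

# 17. move(dir→east) => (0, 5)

# 18. sense(dir→south) => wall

# 19. pop() => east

# 20. move(dir→west) => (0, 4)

# 21. sense(dir→south) => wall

# 22. pop() => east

# 23. move(dir→west) => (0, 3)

# 24. sense(dir→south) => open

# 25. push(x→south) => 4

# 26. move(dir→south) => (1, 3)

# 27. sense(dir→south) => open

# 28. push(x→south) => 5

# 29. move(dir→south) => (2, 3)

# 30. sense(dir→east) => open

# 31. push(x→east) => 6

# 32. move(dir→east) => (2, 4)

# 33. sense(dir→east) => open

# 34. push(x→east) => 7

# 35. move(dir→east) => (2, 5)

# 36. sense(dir→south) => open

# 37. push(x→south) => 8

# 38. move(dir→south) => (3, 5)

# 39. sense(dir→west) => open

# 40. push(x→west) => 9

# 41. move(dir→west) => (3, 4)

# 42. sense(dir→west) => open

# 43. push(x→west) => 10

# 44. move(dir→west) => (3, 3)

# 45. sense(dir→west) => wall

# 46. sense(dir→south) => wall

# 47. pop() => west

# 48. move(dir→east) => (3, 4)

# 49. sense(dir→south) => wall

# 50. pop() => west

# 51. move(dir→east) => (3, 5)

# 52. sense(dir→south) => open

# 53. push(x→south) => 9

# 54. move(dir→south) => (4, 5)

# 55. sense(dir→south) => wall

# 56. pop() => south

# 57. move(dir→north) => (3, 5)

# 58. pop() => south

# 59. move(dir→north) => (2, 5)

# 60. pop() => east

# 61. move(dir→west) => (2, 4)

# 62. pop() => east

# 63. move(dir→west) => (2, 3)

# 64. sense(dir→west) => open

# 65. push(x→west) => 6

# 66. move(dir→west) => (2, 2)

# 67. sense(dir→west) => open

# 68. push(x→west) => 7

# 69. move(dir→west) => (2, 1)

# 70. sense(dir→west) => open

# 71. push(x→west) => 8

# 72. move(dir→west) => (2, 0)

# 73. sense(dir→south) => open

# 74. push(x→south) => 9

# 75. move(dir→south) => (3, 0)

# 76. sense(dir→east) => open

# 77. push(x→east) => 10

# 78. move(dir→east) => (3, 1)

# 79. sense(dir→south) => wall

# 80. pop() => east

# 81. move(dir→west) => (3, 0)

# 82. sense(dir→south) => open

# 83. push(x→south) => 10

# 84. move(dir→south) => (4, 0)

# 85. sense(dir→south) => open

# 86. push(x→south) => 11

# 87. move(dir→south) => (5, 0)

# 88. sense(dir→east) => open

# 89. push(x→east) => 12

# 90. move(dir→east) => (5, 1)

# 91. sense(dir→east) => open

# 92. push(x→east) => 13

# 93. move(dir→east) => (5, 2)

# 94. sense(dir→east) => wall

# 95. sense(dir→north) => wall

# 96. sense(dir→south) => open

# 97. push(x→south) => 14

# 98. move(dir→south) => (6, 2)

# 99. sense(dir→east) => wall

# 100. sense(dir→west) => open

# 101. push(x→west) => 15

# 102. move(dir→west) => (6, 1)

# 103. sense(dir→west) => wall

# 104. sense(dir→south) => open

# 105. push(x→south) => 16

# 106. move(dir→south) => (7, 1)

# 107. sense(dir→east) => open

# 108. push(x→east) => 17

# 109. move(dir→east) => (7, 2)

# 110. sense(dir→east) => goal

# 111. move(dir→east) => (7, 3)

Answer: (7, 3)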